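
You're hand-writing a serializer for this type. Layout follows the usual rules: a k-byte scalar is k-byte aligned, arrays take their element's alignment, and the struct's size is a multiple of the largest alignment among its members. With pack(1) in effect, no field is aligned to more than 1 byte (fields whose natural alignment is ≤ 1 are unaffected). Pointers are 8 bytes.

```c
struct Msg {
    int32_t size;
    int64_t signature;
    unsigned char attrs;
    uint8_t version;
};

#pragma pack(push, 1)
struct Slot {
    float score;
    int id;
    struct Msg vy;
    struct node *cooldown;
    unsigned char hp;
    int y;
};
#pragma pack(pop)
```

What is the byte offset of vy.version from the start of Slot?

Msg: 0..4  size  (4B, 4-aligned); 4..8  -- padding (4B); 8..16  signature  (8B, 8-aligned); 16..17  attrs  (1B, 1-aligned); 17..18  version  (1B, 1-aligned); 18..24  -- tail padding (6B); sizeof = 24, alignof = 8
0..4  score  (4B, 1-aligned)
4..8  id  (4B, 1-aligned)
8..32  vy  (24B, 1-aligned)
within Msg: version at 17
8 + 17 = 25

25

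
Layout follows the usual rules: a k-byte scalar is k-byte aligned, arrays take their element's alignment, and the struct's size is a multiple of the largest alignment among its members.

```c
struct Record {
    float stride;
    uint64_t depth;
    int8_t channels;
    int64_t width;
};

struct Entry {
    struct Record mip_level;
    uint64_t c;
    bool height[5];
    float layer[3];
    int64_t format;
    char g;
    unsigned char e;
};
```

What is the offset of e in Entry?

73

Record: 0..4  stride  (4B, 4-aligned); 4..8  -- padding (4B); 8..16  depth  (8B, 8-aligned); 16..17  channels  (1B, 1-aligned); 17..24  -- padding (7B); 24..32  width  (8B, 8-aligned); sizeof = 32, alignof = 8
0..32  mip_level  (32B, 8-aligned)
32..40  c  (8B, 8-aligned)
40..45  height  (5B, 1-aligned)
45..48  -- padding (3B)
48..60  layer  (12B, 4-aligned)
60..64  -- padding (4B)
64..72  format  (8B, 8-aligned)
72..73  g  (1B, 1-aligned)
73..74  e  (1B, 1-aligned)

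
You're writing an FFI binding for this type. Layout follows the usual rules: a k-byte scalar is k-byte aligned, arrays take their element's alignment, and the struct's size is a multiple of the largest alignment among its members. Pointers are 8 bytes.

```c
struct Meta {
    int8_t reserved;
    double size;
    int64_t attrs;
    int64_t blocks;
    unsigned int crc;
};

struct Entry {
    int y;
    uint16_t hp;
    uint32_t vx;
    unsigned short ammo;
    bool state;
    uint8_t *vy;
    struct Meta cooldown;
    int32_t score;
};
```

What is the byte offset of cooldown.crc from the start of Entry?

56

Meta: @0: reserved [1B, align 1] → 1; +7 pad (align 8); @8: size [8B, align 8] → 16; @16: attrs [8B, align 8] → 24; @24: blocks [8B, align 8] → 32; @32: crc [4B, align 4] → 36; +4 tail pad (align 8); size 40, align 8
@0: y [4B, align 4] → 4
@4: hp [2B, align 2] → 6
+2 pad (align 4)
@8: vx [4B, align 4] → 12
@12: ammo [2B, align 2] → 14
@14: state [1B, align 1] → 15
+1 pad (align 8)
@16: vy [8B, align 8] → 24
@24: cooldown [40B, align 8] → 64
within Meta: crc at 32
24 + 32 = 56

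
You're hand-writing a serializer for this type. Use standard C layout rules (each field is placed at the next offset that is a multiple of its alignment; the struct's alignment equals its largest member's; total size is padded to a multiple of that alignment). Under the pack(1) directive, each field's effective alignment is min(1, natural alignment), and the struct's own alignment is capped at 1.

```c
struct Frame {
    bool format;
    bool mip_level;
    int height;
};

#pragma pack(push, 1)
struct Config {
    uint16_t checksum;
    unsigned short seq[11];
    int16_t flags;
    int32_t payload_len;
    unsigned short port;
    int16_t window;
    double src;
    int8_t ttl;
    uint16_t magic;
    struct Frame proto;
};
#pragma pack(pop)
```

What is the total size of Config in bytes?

53

Frame: format at 0 (size 1, align 1) → ends 1; mip_level at 1 (size 1, align 1) → ends 2; pad 2 to align 4 for height; height at 4 (size 4, align 4) → ends 8; total 8 bytes, alignment 4
checksum at 0 (size 2, align 1) → ends 2
seq at 2 (size 22, align 1) → ends 24
flags at 24 (size 2, align 1) → ends 26
payload_len at 26 (size 4, align 1) → ends 30
port at 30 (size 2, align 1) → ends 32
window at 32 (size 2, align 1) → ends 34
src at 34 (size 8, align 1) → ends 42
ttl at 42 (size 1, align 1) → ends 43
magic at 43 (size 2, align 1) → ends 45
proto at 45 (size 8, align 1) → ends 53
total 53 bytes, alignment 1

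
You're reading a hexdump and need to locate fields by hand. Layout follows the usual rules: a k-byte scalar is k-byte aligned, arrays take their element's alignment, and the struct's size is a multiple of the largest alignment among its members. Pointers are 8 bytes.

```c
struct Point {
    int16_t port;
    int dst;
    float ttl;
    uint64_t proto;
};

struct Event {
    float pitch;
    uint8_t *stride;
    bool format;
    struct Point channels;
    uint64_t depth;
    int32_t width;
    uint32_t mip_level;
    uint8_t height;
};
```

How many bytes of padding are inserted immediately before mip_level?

Point: port at 0 (size 2, align 2) → ends 2; pad 2 to align 4 for dst; dst at 4 (size 4, align 4) → ends 8; ttl at 8 (size 4, align 4) → ends 12; pad 4 to align 8 for proto; proto at 16 (size 8, align 8) → ends 24; total 24 bytes, alignment 8
pitch at 0 (size 4, align 4) → ends 4
pad 4 to align 8 for stride
stride at 8 (size 8, align 8) → ends 16
format at 16 (size 1, align 1) → ends 17
pad 7 to align 8 for channels
channels at 24 (size 24, align 8) → ends 48
depth at 48 (size 8, align 8) → ends 56
width at 56 (size 4, align 4) → ends 60
mip_level at 60 (size 4, align 4) → ends 64

0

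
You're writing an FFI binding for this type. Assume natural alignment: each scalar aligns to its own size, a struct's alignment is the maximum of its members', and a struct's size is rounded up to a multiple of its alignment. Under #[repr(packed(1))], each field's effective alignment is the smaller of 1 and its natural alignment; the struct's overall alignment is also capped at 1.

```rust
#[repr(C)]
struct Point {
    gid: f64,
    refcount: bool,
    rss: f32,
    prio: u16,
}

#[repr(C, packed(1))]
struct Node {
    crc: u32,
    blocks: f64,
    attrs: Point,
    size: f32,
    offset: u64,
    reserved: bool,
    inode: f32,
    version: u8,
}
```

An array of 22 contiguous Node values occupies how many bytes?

1188

Point: 0..8  gid  (8B, 8-aligned); 8..9  refcount  (1B, 1-aligned); 9..12  -- padding (3B); 12..16  rss  (4B, 4-aligned); 16..18  prio  (2B, 2-aligned); 18..24  -- tail padding (6B); sizeof = 24, alignof = 8
0..4  crc  (4B, 1-aligned)
4..12  blocks  (8B, 1-aligned)
12..36  attrs  (24B, 1-aligned)
36..40  size  (4B, 1-aligned)
40..48  offset  (8B, 1-aligned)
48..49  reserved  (1B, 1-aligned)
49..53  inode  (4B, 1-aligned)
53..54  version  (1B, 1-aligned)
sizeof = 54, alignof = 1
array of 22: 22 × 54 = 1188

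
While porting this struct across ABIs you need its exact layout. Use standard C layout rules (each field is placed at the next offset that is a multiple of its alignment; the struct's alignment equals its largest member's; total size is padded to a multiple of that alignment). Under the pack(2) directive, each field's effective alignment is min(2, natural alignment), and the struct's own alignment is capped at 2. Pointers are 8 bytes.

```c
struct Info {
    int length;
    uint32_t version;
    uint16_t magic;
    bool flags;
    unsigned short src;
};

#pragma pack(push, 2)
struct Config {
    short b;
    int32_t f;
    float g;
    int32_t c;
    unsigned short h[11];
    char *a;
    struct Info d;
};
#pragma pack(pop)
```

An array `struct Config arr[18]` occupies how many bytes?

Info: 0..4  length  (4B, 4-aligned); 4..8  version  (4B, 4-aligned); 8..10  magic  (2B, 2-aligned); 10..11  flags  (1B, 1-aligned); 11..12  -- padding (1B); 12..14  src  (2B, 2-aligned); 14..16  -- tail padding (2B); sizeof = 16, alignof = 4
0..2  b  (2B, 2-aligned)
2..6  f  (4B, 2-aligned)
6..10  g  (4B, 2-aligned)
10..14  c  (4B, 2-aligned)
14..36  h  (22B, 2-aligned)
36..44  a  (8B, 2-aligned)
44..60  d  (16B, 2-aligned)
sizeof = 60, alignof = 2
array of 18: 18 × 60 = 1080

1080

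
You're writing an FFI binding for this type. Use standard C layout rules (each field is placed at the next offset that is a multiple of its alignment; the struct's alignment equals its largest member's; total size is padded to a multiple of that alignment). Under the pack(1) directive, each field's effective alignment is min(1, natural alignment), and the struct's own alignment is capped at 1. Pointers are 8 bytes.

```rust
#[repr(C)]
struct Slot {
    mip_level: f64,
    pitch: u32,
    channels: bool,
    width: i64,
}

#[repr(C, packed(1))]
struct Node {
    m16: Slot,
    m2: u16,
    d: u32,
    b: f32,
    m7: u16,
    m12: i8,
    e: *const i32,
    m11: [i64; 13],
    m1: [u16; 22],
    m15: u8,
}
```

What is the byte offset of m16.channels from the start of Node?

12

Slot: 0..8  mip_level  (8B, 8-aligned); 8..12  pitch  (4B, 4-aligned); 12..13  channels  (1B, 1-aligned); 13..16  -- padding (3B); 16..24  width  (8B, 8-aligned); sizeof = 24, alignof = 8
0..24  m16  (24B, 1-aligned)
within Slot: channels at 12
0 + 12 = 12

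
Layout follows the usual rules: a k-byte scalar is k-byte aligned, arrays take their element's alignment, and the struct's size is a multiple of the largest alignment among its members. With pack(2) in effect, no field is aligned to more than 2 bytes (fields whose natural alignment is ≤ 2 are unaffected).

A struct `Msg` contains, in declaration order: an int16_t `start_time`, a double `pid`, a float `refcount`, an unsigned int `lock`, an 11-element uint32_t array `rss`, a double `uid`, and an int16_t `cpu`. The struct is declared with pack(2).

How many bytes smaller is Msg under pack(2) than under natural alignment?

16

natural layout:
  @0: start_time [2B, align 2] → 2
  +6 pad (align 8)
  @8: pid [8B, align 8] → 16
  @16: refcount [4B, align 4] → 20
  @20: lock [4B, align 4] → 24
  @24: rss [44B, align 4] → 68
  +4 pad (align 8)
  @72: uid [8B, align 8] → 80
  @80: cpu [2B, align 2] → 82
  +6 tail pad (align 8)
  size 88, align 8
packed(2) layout:
  @0: start_time [2B, align 2] → 2
  @2: pid [8B, align 2] → 10
  @10: refcount [4B, align 2] → 14
  @14: lock [4B, align 2] → 18
  @18: rss [44B, align 2] → 62
  @62: uid [8B, align 2] → 70
  @70: cpu [2B, align 2] → 72
  size 72, align 2
88 − 72 = 16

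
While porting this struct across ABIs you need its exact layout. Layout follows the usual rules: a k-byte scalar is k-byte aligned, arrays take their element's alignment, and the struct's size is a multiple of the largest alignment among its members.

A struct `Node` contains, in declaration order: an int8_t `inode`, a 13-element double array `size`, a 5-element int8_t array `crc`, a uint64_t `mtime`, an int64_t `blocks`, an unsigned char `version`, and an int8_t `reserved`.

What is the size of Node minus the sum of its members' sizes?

@0: inode [1B, align 1] → 1
+7 pad (align 8)
@8: size [104B, align 8] → 112
@112: crc [5B, align 1] → 117
+3 pad (align 8)
@120: mtime [8B, align 8] → 128
@128: blocks [8B, align 8] → 136
@136: version [1B, align 1] → 137
@137: reserved [1B, align 1] → 138
+6 tail pad (align 8)
size 144, align 8
data bytes 128, size 144 → padding 16

16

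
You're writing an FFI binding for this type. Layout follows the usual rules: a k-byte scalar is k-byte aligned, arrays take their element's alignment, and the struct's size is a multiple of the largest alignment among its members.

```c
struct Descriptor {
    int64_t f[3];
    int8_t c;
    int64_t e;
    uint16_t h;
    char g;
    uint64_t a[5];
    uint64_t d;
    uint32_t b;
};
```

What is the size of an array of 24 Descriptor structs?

2496

0..24  f  (24B, 8-aligned)
24..25  c  (1B, 1-aligned)
25..32  -- padding (7B)
32..40  e  (8B, 8-aligned)
40..42  h  (2B, 2-aligned)
42..43  g  (1B, 1-aligned)
43..48  -- padding (5B)
48..88  a  (40B, 8-aligned)
88..96  d  (8B, 8-aligned)
96..100  b  (4B, 4-aligned)
100..104  -- tail padding (4B)
sizeof = 104, alignof = 8
array of 24: 24 × 104 = 2496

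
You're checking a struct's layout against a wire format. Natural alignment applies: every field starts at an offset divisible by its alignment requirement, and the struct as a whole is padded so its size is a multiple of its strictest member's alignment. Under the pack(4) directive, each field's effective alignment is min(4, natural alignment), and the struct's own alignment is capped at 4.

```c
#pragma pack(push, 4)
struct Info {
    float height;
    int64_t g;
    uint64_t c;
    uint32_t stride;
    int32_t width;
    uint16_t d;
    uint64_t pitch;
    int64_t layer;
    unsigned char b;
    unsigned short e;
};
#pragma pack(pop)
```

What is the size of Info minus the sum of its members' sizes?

height at 0 (size 4, align 4) → ends 4
g at 4 (size 8, align 4) → ends 12
c at 12 (size 8, align 4) → ends 20
stride at 20 (size 4, align 4) → ends 24
width at 24 (size 4, align 4) → ends 28
d at 28 (size 2, align 2) → ends 30
pad 2 to align 4 for pitch
pitch at 32 (size 8, align 4) → ends 40
layer at 40 (size 8, align 4) → ends 48
b at 48 (size 1, align 1) → ends 49
pad 1 to align 2 for e
e at 50 (size 2, align 2) → ends 52
total 52 bytes, alignment 4
data bytes 49, size 52 → padding 3

3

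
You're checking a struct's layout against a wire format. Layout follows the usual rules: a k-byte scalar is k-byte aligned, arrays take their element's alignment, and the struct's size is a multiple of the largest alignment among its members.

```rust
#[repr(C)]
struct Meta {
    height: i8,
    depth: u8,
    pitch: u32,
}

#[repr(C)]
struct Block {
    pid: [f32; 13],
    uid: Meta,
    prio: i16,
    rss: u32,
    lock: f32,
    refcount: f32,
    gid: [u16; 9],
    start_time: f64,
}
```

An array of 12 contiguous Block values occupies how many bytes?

1248

Meta: @0: height [1B, align 1] → 1; @1: depth [1B, align 1] → 2; +2 pad (align 4); @4: pitch [4B, align 4] → 8; size 8, align 4
@0: pid [52B, align 4] → 52
@52: uid [8B, align 4] → 60
@60: prio [2B, align 2] → 62
+2 pad (align 4)
@64: rss [4B, align 4] → 68
@68: lock [4B, align 4] → 72
@72: refcount [4B, align 4] → 76
@76: gid [18B, align 2] → 94
+2 pad (align 8)
@96: start_time [8B, align 8] → 104
size 104, align 8
array of 12: 12 × 104 = 1248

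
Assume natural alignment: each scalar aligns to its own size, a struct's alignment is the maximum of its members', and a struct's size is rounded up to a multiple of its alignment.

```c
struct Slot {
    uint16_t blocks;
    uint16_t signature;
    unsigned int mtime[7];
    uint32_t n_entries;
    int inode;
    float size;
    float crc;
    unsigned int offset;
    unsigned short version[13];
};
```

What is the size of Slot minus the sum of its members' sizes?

@0: blocks [2B, align 2] → 2
@2: signature [2B, align 2] → 4
@4: mtime [28B, align 4] → 32
@32: n_entries [4B, align 4] → 36
@36: inode [4B, align 4] → 40
@40: size [4B, align 4] → 44
@44: crc [4B, align 4] → 48
@48: offset [4B, align 4] → 52
@52: version [26B, align 2] → 78
+2 tail pad (align 4)
size 80, align 4
data bytes 78, size 80 → padding 2

2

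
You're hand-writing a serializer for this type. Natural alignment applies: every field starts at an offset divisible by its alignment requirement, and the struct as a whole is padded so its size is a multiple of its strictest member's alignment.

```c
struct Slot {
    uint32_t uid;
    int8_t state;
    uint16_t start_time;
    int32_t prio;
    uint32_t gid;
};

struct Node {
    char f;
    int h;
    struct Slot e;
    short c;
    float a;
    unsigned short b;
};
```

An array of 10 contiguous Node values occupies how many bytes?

Slot: @0: uid [4B, align 4] → 4; @4: state [1B, align 1] → 5; +1 pad (align 2); @6: start_time [2B, align 2] → 8; @8: prio [4B, align 4] → 12; @12: gid [4B, align 4] → 16; size 16, align 4
@0: f [1B, align 1] → 1
+3 pad (align 4)
@4: h [4B, align 4] → 8
@8: e [16B, align 4] → 24
@24: c [2B, align 2] → 26
+2 pad (align 4)
@28: a [4B, align 4] → 32
@32: b [2B, align 2] → 34
+2 tail pad (align 4)
size 36, align 4
array of 10: 10 × 36 = 360

360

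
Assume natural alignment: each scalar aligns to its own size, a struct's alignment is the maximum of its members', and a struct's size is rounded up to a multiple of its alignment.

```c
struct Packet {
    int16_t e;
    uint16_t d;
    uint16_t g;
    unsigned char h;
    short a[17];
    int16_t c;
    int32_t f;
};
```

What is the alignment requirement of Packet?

member alignments: e=2, d=2, g=2, h=1, a=2, c=2, f=4
max = 4

4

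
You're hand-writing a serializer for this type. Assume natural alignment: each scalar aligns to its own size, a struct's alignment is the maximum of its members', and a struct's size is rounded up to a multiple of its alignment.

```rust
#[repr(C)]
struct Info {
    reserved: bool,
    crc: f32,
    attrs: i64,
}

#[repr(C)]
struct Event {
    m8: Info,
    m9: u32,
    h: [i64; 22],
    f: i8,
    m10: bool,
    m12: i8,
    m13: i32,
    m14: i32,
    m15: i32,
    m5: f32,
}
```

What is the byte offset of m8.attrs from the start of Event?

Info: @0: reserved [1B, align 1] → 1; +3 pad (align 4); @4: crc [4B, align 4] → 8; @8: attrs [8B, align 8] → 16; size 16, align 8
@0: m8 [16B, align 8] → 16
within Info: attrs at 8
0 + 8 = 8

8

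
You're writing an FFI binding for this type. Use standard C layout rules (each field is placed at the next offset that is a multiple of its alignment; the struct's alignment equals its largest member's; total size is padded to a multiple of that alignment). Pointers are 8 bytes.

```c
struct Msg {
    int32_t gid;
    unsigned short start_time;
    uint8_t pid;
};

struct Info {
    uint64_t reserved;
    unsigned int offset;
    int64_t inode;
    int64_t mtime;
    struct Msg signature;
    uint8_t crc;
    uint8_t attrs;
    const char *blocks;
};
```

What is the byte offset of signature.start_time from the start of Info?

Msg: gid at 0 (size 4, align 4) → ends 4; start_time at 4 (size 2, align 2) → ends 6; pid at 6 (size 1, align 1) → ends 7; tail pad 1 to reach multiple of 4; total 8 bytes, alignment 4
reserved at 0 (size 8, align 8) → ends 8
offset at 8 (size 4, align 4) → ends 12
pad 4 to align 8 for inode
inode at 16 (size 8, align 8) → ends 24
mtime at 24 (size 8, align 8) → ends 32
signature at 32 (size 8, align 4) → ends 40
within Msg: start_time at 4
32 + 4 = 36

36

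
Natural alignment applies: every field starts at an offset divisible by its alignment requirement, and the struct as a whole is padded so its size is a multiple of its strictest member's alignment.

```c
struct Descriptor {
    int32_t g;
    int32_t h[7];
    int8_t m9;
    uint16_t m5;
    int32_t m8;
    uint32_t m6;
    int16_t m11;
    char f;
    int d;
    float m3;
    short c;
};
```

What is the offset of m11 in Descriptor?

@0: g [4B, align 4] → 4
@4: h [28B, align 4] → 32
@32: m9 [1B, align 1] → 33
+1 pad (align 2)
@34: m5 [2B, align 2] → 36
@36: m8 [4B, align 4] → 40
@40: m6 [4B, align 4] → 44
@44: m11 [2B, align 2] → 46

44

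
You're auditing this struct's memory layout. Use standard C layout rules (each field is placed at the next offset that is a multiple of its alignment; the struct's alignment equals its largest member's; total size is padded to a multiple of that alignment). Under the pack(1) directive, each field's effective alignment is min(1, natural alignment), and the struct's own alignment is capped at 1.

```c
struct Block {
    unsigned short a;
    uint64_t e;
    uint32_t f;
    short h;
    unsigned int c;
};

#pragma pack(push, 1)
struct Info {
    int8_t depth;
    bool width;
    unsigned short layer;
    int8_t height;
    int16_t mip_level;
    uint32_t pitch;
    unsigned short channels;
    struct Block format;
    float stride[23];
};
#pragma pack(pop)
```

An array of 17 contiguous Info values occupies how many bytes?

Block: 0..2  a  (2B, 2-aligned); 2..8  -- padding (6B); 8..16  e  (8B, 8-aligned); 16..20  f  (4B, 4-aligned); 20..22  h  (2B, 2-aligned); 22..24  -- padding (2B); 24..28  c  (4B, 4-aligned); 28..32  -- tail padding (4B); sizeof = 32, alignof = 8
0..1  depth  (1B, 1-aligned)
1..2  width  (1B, 1-aligned)
2..4  layer  (2B, 1-aligned)
4..5  height  (1B, 1-aligned)
5..7  mip_level  (2B, 1-aligned)
7..11  pitch  (4B, 1-aligned)
11..13  channels  (2B, 1-aligned)
13..45  format  (32B, 1-aligned)
45..137  stride  (92B, 1-aligned)
sizeof = 137, alignof = 1
array of 17: 17 × 137 = 2329

2329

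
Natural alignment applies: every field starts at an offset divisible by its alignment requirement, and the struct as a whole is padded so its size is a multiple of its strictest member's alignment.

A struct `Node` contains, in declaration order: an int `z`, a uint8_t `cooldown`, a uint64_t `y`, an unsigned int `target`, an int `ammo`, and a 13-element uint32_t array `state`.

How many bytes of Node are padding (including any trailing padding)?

z at 0 (size 4, align 4) → ends 4
cooldown at 4 (size 1, align 1) → ends 5
pad 3 to align 8 for y
y at 8 (size 8, align 8) → ends 16
target at 16 (size 4, align 4) → ends 20
ammo at 20 (size 4, align 4) → ends 24
state at 24 (size 52, align 4) → ends 76
tail pad 4 to reach multiple of 8
total 80 bytes, alignment 8
data bytes 73, size 80 → padding 7

7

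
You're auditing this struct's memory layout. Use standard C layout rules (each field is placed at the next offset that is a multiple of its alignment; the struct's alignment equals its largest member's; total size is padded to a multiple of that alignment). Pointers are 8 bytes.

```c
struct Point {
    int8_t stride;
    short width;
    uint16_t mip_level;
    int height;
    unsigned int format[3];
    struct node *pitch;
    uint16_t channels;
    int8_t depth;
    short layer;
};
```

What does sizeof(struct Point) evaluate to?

@0: stride [1B, align 1] → 1
+1 pad (align 2)
@2: width [2B, align 2] → 4
@4: mip_level [2B, align 2] → 6
+2 pad (align 4)
@8: height [4B, align 4] → 12
@12: format [12B, align 4] → 24
@24: pitch [8B, align 8] → 32
@32: channels [2B, align 2] → 34
@34: depth [1B, align 1] → 35
+1 pad (align 2)
@36: layer [2B, align 2] → 38
+2 tail pad (align 8)
size 40, align 8

40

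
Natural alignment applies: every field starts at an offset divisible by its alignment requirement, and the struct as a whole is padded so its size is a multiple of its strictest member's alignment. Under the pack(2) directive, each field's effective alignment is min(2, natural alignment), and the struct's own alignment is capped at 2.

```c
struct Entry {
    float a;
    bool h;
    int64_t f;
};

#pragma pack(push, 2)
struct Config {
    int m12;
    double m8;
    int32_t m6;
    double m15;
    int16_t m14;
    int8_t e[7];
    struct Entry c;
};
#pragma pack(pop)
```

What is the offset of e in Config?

26

Entry: @0: a [4B, align 4] → 4; @4: h [1B, align 1] → 5; +3 pad (align 8); @8: f [8B, align 8] → 16; size 16, align 8
@0: m12 [4B, align 2] → 4
@4: m8 [8B, align 2] → 12
@12: m6 [4B, align 2] → 16
@16: m15 [8B, align 2] → 24
@24: m14 [2B, align 2] → 26
@26: e [7B, align 1] → 33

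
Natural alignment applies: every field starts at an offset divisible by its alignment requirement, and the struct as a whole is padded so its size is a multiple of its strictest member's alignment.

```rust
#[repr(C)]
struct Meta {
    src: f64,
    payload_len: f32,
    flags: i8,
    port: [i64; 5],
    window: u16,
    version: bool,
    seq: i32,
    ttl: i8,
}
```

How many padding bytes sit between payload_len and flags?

0

@0: src [8B, align 8] → 8
@8: payload_len [4B, align 4] → 12
@12: flags [1B, align 1] → 13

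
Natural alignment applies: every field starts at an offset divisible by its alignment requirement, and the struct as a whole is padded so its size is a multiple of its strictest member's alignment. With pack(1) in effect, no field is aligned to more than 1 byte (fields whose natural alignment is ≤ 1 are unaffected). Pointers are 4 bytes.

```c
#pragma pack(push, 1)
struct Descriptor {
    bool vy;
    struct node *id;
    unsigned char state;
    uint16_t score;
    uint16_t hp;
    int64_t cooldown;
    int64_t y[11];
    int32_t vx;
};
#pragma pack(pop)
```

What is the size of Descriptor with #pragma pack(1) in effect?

@0: vy [1B, align 1] → 1
@1: id [4B, align 1] → 5
@5: state [1B, align 1] → 6
@6: score [2B, align 1] → 8
@8: hp [2B, align 1] → 10
@10: cooldown [8B, align 1] → 18
@18: y [88B, align 1] → 106
@106: vx [4B, align 1] → 110
size 110, align 1

110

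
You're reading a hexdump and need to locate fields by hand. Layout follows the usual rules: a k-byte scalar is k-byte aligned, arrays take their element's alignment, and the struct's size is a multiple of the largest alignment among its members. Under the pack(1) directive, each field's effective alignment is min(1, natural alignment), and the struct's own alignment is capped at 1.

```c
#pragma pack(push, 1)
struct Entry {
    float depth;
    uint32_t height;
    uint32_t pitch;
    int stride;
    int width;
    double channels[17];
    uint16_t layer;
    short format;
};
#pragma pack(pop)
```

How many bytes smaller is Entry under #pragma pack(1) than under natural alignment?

natural layout:
  0..4  depth  (4B, 4-aligned)
  4..8  height  (4B, 4-aligned)
  8..12  pitch  (4B, 4-aligned)
  12..16  stride  (4B, 4-aligned)
  16..20  width  (4B, 4-aligned)
  20..24  -- padding (4B)
  24..160  channels  (136B, 8-aligned)
  160..162  layer  (2B, 2-aligned)
  162..164  format  (2B, 2-aligned)
  164..168  -- tail padding (4B)
  sizeof = 168, alignof = 8
packed(1) layout:
  0..4  depth  (4B, 1-aligned)
  4..8  height  (4B, 1-aligned)
  8..12  pitch  (4B, 1-aligned)
  12..16  stride  (4B, 1-aligned)
  16..20  width  (4B, 1-aligned)
  20..156  channels  (136B, 1-aligned)
  156..158  layer  (2B, 1-aligned)
  158..160  format  (2B, 1-aligned)
  sizeof = 160, alignof = 1
168 − 160 = 8

8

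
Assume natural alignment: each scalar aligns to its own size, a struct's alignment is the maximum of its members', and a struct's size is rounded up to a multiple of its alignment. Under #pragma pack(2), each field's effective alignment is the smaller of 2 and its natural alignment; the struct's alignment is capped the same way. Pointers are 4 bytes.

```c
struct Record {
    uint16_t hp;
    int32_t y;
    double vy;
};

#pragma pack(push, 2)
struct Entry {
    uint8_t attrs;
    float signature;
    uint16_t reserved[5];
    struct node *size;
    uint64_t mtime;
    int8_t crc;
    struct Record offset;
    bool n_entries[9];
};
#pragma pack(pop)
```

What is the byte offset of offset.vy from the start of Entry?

Record: hp at 0 (size 2, align 2) → ends 2; pad 2 to align 4 for y; y at 4 (size 4, align 4) → ends 8; vy at 8 (size 8, align 8) → ends 16; total 16 bytes, alignment 8
attrs at 0 (size 1, align 1) → ends 1
pad 1 to align 2 for signature
signature at 2 (size 4, align 2) → ends 6
reserved at 6 (size 10, align 2) → ends 16
size at 16 (size 4, align 2) → ends 20
mtime at 20 (size 8, align 2) → ends 28
crc at 28 (size 1, align 1) → ends 29
pad 1 to align 2 for offset
offset at 30 (size 16, align 2) → ends 46
within Record: vy at 8
30 + 8 = 38

38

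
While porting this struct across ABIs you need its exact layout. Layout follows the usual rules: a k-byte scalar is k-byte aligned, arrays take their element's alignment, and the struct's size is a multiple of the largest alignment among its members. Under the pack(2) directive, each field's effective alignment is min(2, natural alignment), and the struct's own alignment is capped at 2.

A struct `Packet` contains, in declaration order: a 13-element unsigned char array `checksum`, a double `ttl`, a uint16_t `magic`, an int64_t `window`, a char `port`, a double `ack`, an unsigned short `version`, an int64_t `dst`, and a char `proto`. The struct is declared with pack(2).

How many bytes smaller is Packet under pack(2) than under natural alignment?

natural layout:
  checksum at 0 (size 13, align 1) → ends 13
  pad 3 to align 8 for ttl
  ttl at 16 (size 8, align 8) → ends 24
  magic at 24 (size 2, align 2) → ends 26
  pad 6 to align 8 for window
  window at 32 (size 8, align 8) → ends 40
  port at 40 (size 1, align 1) → ends 41
  pad 7 to align 8 for ack
  ack at 48 (size 8, align 8) → ends 56
  version at 56 (size 2, align 2) → ends 58
  pad 6 to align 8 for dst
  dst at 64 (size 8, align 8) → ends 72
  proto at 72 (size 1, align 1) → ends 73
  tail pad 7 to reach multiple of 8
  total 80 bytes, alignment 8
packed(2) layout:
  checksum at 0 (size 13, align 1) → ends 13
  pad 1 to align 2 for ttl
  ttl at 14 (size 8, align 2) → ends 22
  magic at 22 (size 2, align 2) → ends 24
  window at 24 (size 8, align 2) → ends 32
  port at 32 (size 1, align 1) → ends 33
  pad 1 to align 2 for ack
  ack at 34 (size 8, align 2) → ends 42
  version at 42 (size 2, align 2) → ends 44
  dst at 44 (size 8, align 2) → ends 52
  proto at 52 (size 1, align 1) → ends 53
  tail pad 1 to reach multiple of 2
  total 54 bytes, alignment 2
80 − 54 = 26

26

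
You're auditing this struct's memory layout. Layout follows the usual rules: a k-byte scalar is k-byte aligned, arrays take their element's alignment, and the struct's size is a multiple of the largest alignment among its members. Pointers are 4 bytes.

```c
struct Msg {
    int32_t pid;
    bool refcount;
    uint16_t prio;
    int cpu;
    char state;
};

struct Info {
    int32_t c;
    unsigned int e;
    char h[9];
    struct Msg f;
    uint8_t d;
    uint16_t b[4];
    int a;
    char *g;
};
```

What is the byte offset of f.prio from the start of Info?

Msg: 0..4  pid  (4B, 4-aligned); 4..5  refcount  (1B, 1-aligned); 5..6  -- padding (1B); 6..8  prio  (2B, 2-aligned); 8..12  cpu  (4B, 4-aligned); 12..13  state  (1B, 1-aligned); 13..16  -- tail padding (3B); sizeof = 16, alignof = 4
0..4  c  (4B, 4-aligned)
4..8  e  (4B, 4-aligned)
8..17  h  (9B, 1-aligned)
17..20  -- padding (3B)
20..36  f  (16B, 4-aligned)
within Msg: prio at 6
20 + 6 = 26

26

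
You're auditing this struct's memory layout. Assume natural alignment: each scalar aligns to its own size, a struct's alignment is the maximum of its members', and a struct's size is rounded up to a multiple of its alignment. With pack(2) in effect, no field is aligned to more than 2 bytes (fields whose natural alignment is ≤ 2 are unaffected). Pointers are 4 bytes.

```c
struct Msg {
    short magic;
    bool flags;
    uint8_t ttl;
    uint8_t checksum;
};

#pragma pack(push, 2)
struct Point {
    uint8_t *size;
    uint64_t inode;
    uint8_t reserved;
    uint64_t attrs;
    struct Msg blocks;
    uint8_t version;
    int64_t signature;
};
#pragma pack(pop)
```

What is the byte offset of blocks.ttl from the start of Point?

Msg: 0..2  magic  (2B, 2-aligned); 2..3  flags  (1B, 1-aligned); 3..4  ttl  (1B, 1-aligned); 4..5  checksum  (1B, 1-aligned); 5..6  -- tail padding (1B); sizeof = 6, alignof = 2
0..4  size  (4B, 2-aligned)
4..12  inode  (8B, 2-aligned)
12..13  reserved  (1B, 1-aligned)
13..14  -- padding (1B)
14..22  attrs  (8B, 2-aligned)
22..28  blocks  (6B, 2-aligned)
within Msg: ttl at 3
22 + 3 = 25

25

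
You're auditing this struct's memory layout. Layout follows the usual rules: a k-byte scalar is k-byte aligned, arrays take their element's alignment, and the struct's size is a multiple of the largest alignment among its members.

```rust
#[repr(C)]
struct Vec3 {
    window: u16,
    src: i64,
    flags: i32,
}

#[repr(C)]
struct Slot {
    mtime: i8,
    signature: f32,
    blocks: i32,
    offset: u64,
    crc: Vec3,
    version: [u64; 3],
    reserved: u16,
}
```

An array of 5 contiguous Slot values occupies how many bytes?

Vec3: @0: window [2B, align 2] → 2; +6 pad (align 8); @8: src [8B, align 8] → 16; @16: flags [4B, align 4] → 20; +4 tail pad (align 8); size 24, align 8
@0: mtime [1B, align 1] → 1
+3 pad (align 4)
@4: signature [4B, align 4] → 8
@8: blocks [4B, align 4] → 12
+4 pad (align 8)
@16: offset [8B, align 8] → 24
@24: crc [24B, align 8] → 48
@48: version [24B, align 8] → 72
@72: reserved [2B, align 2] → 74
+6 tail pad (align 8)
size 80, align 8
array of 5: 5 × 80 = 400

400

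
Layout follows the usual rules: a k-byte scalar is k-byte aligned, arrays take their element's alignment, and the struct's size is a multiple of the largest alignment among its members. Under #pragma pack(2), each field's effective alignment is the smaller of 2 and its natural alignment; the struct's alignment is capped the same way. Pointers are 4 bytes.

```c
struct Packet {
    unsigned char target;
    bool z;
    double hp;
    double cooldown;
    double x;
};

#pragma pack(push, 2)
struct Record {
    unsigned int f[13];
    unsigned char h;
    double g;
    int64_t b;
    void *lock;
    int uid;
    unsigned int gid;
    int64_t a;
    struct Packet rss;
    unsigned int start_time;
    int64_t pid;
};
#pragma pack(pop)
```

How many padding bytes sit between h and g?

Packet: target at 0 (size 1, align 1) → ends 1; z at 1 (size 1, align 1) → ends 2; pad 6 to align 8 for hp; hp at 8 (size 8, align 8) → ends 16; cooldown at 16 (size 8, align 8) → ends 24; x at 24 (size 8, align 8) → ends 32; total 32 bytes, alignment 8
f at 0 (size 52, align 2) → ends 52
h at 52 (size 1, align 1) → ends 53
pad 1 to align 2 for g
g at 54 (size 8, align 2) → ends 62

1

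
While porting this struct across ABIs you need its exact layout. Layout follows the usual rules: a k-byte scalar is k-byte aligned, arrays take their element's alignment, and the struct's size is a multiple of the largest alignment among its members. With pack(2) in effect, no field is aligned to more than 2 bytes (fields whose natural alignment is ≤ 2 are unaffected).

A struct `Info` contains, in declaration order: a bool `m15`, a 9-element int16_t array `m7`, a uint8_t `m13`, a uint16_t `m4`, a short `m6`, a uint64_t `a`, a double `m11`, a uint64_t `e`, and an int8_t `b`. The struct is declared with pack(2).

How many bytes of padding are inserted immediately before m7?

1

m15 at 0 (size 1, align 1) → ends 1
pad 1 to align 2 for m7
m7 at 2 (size 18, align 2) → ends 20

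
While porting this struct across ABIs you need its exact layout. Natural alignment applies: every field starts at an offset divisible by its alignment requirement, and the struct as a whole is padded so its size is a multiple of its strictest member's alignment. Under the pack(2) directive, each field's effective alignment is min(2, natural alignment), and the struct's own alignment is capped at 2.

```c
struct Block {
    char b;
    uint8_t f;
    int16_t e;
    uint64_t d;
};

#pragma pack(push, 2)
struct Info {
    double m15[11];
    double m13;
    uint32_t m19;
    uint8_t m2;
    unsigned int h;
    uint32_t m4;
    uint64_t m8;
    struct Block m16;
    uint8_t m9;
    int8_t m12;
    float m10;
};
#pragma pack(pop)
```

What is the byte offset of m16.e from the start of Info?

Block: @0: b [1B, align 1] → 1; @1: f [1B, align 1] → 2; @2: e [2B, align 2] → 4; +4 pad (align 8); @8: d [8B, align 8] → 16; size 16, align 8
@0: m15 [88B, align 2] → 88
@88: m13 [8B, align 2] → 96
@96: m19 [4B, align 2] → 100
@100: m2 [1B, align 1] → 101
+1 pad (align 2)
@102: h [4B, align 2] → 106
@106: m4 [4B, align 2] → 110
@110: m8 [8B, align 2] → 118
@118: m16 [16B, align 2] → 134
within Block: e at 2
118 + 2 = 120

120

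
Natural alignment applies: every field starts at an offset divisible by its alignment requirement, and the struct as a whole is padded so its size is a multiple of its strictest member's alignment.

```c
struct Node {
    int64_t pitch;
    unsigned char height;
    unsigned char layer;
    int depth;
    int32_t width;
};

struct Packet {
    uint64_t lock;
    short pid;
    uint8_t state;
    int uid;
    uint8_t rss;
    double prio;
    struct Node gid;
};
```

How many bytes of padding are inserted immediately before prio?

7

Node: @0: pitch [8B, align 8] → 8; @8: height [1B, align 1] → 9; @9: layer [1B, align 1] → 10; +2 pad (align 4); @12: depth [4B, align 4] → 16; @16: width [4B, align 4] → 20; +4 tail pad (align 8); size 24, align 8
@0: lock [8B, align 8] → 8
@8: pid [2B, align 2] → 10
@10: state [1B, align 1] → 11
+1 pad (align 4)
@12: uid [4B, align 4] → 16
@16: rss [1B, align 1] → 17
+7 pad (align 8)
@24: prio [8B, align 8] → 32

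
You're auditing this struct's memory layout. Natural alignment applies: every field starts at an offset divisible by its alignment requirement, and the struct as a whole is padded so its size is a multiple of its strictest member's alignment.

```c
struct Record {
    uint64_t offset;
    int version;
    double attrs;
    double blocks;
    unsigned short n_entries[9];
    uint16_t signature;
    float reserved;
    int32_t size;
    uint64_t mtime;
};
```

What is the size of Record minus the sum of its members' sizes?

offset at 0 (size 8, align 8) → ends 8
version at 8 (size 4, align 4) → ends 12
pad 4 to align 8 for attrs
attrs at 16 (size 8, align 8) → ends 24
blocks at 24 (size 8, align 8) → ends 32
n_entries at 32 (size 18, align 2) → ends 50
signature at 50 (size 2, align 2) → ends 52
reserved at 52 (size 4, align 4) → ends 56
size at 56 (size 4, align 4) → ends 60
pad 4 to align 8 for mtime
mtime at 64 (size 8, align 8) → ends 72
total 72 bytes, alignment 8
data bytes 64, size 72 → padding 8

8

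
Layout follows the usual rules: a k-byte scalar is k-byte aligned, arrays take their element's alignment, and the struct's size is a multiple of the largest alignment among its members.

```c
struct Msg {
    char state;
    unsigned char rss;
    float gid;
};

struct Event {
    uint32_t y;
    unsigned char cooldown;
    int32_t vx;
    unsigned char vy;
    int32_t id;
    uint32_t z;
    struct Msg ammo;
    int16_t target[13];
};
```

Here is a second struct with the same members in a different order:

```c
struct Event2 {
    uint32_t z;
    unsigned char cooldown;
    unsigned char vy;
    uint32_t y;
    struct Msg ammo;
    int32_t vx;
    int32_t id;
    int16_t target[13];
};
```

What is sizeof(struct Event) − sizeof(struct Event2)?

Msg: state at 0 (size 1, align 1) → ends 1; rss at 1 (size 1, align 1) → ends 2; pad 2 to align 4 for gid; gid at 4 (size 4, align 4) → ends 8; total 8 bytes, alignment 4
y at 0 (size 4, align 4) → ends 4
cooldown at 4 (size 1, align 1) → ends 5
pad 3 to align 4 for vx
vx at 8 (size 4, align 4) → ends 12
vy at 12 (size 1, align 1) → ends 13
pad 3 to align 4 for id
id at 16 (size 4, align 4) → ends 20
z at 20 (size 4, align 4) → ends 24
ammo at 24 (size 8, align 4) → ends 32
target at 32 (size 26, align 2) → ends 58
tail pad 2 to reach multiple of 4
total 60 bytes, alignment 4
— Event2 —
z at 0 (size 4, align 4) → ends 4
cooldown at 4 (size 1, align 1) → ends 5
vy at 5 (size 1, align 1) → ends 6
pad 2 to align 4 for y
y at 8 (size 4, align 4) → ends 12
ammo at 12 (size 8, align 4) → ends 20
vx at 20 (size 4, align 4) → ends 24
id at 24 (size 4, align 4) → ends 28
target at 28 (size 26, align 2) → ends 54
tail pad 2 to reach multiple of 4
total 56 bytes, alignment 4
60 − 56 = 4

4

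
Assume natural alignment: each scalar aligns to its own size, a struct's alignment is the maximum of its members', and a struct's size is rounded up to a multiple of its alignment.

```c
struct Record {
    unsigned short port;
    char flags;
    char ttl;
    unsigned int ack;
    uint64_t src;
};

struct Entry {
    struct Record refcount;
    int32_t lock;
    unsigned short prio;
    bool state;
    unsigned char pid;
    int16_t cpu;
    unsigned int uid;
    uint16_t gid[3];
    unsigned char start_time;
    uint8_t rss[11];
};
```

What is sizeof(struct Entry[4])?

224

Record: @0: port [2B, align 2] → 2; @2: flags [1B, align 1] → 3; @3: ttl [1B, align 1] → 4; @4: ack [4B, align 4] → 8; @8: src [8B, align 8] → 16; size 16, align 8
@0: refcount [16B, align 8] → 16
@16: lock [4B, align 4] → 20
@20: prio [2B, align 2] → 22
@22: state [1B, align 1] → 23
@23: pid [1B, align 1] → 24
@24: cpu [2B, align 2] → 26
+2 pad (align 4)
@28: uid [4B, align 4] → 32
@32: gid [6B, align 2] → 38
@38: start_time [1B, align 1] → 39
@39: rss [11B, align 1] → 50
+6 tail pad (align 8)
size 56, align 8
array of 4: 4 × 56 = 224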